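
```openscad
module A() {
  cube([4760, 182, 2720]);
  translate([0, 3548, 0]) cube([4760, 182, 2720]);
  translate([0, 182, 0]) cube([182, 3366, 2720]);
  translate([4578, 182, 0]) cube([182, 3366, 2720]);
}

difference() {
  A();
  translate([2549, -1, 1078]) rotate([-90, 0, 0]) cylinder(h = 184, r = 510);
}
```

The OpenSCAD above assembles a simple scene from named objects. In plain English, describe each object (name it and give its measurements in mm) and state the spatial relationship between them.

A is the wall frame of a small rectangular building: four walls, each 2720 mm tall and 182 mm thick, enclosing a footprint 4760 mm (x) by 3730 mm (y) outside-to-outside, with no floor or roof. The front and back walls (the −y and +y sides) span the full width; the two side walls fit between them.

The house frame has a circular hole of radius 510 mm through its front wall, centred at (x = 2549, z = 1078).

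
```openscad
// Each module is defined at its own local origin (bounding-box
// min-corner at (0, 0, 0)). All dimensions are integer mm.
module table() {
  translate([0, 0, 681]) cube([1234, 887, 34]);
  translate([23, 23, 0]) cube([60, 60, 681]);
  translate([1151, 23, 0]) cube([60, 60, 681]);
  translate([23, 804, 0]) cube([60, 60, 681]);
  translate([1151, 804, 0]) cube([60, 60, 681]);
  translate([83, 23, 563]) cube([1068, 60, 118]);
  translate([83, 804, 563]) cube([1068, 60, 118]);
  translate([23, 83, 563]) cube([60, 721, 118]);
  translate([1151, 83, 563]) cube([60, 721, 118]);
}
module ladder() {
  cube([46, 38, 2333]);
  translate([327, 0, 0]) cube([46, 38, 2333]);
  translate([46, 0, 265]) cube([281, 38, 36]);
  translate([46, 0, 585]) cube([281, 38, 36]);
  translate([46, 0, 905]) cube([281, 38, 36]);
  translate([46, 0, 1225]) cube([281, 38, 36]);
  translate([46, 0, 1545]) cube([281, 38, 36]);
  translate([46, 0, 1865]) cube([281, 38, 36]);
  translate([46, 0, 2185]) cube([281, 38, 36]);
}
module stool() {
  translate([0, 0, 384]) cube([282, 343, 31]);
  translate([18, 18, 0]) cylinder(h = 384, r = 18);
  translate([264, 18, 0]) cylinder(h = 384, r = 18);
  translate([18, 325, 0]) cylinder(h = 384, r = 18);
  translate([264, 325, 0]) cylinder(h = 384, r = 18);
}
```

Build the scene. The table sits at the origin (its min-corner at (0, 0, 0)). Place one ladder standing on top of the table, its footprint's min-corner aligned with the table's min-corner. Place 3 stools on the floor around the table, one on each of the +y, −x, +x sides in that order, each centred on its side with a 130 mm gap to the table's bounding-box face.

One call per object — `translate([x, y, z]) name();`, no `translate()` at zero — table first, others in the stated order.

table();
translate([0, 0, 715]) ladder();
translate([476, 1017, 0]) stool();
translate([-412, 272, 0]) stool();
translate([1364, 272, 0]) stool();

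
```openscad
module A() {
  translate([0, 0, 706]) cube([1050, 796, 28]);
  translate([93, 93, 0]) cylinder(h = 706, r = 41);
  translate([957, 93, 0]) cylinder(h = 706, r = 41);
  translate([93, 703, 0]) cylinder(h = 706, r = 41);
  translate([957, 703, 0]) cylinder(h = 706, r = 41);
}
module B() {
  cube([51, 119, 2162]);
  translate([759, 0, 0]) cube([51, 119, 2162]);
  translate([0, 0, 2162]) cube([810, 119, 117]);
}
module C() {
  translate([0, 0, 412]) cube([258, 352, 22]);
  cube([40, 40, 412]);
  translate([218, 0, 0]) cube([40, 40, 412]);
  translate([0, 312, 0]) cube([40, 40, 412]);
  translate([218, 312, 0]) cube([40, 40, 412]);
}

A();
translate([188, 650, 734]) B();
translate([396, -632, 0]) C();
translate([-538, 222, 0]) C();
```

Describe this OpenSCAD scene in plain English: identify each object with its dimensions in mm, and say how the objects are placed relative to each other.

A is a table: top 1050 mm (x) × 796 mm (y), 28 mm thick, upper face at z = 734 mm, on four round legs of 82 mm diameter, each leg's bounding box inset 52 mm from the nearest pair of top edges, running from z = 0 to the bottom of the top.

B is a rectangular door frame: two vertical jambs of 51×119 mm section, 2162 mm tall, with a clear opening 708 mm wide between their inner faces. A header 117 mm tall and 119 mm deep lies on top of the jambs and spans the full outside width.

C is a four-legged stool. The seat is a 258×352×22 mm slab whose top surface is at z = 434 mm; four square legs, each 40×40 mm in cross-section, run from the floor (z = 0) to the underside of the seat, each flush with a corner of the seat.

The door frame is on top of the table. Two stools sit around the table at the −y, −x sides.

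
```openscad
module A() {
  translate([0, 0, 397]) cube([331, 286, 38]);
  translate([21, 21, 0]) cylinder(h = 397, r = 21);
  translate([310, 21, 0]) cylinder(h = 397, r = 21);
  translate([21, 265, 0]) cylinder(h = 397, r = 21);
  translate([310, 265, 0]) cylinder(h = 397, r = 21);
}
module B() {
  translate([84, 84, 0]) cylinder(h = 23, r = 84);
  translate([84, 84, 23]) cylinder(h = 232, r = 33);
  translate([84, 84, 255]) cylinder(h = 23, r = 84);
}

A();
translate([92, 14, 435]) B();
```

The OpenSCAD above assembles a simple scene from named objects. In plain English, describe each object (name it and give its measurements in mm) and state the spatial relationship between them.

A is a simple wooden stool: a rectangular seat 331 mm (x) by 286 mm (y), 38 mm thick, top face at z = 435 mm, on four round legs, each 42 mm in diameter. The legs rest on z = 0, each leg's axis is inset half a diameter from the nearest pair of seat edges (so the leg's bounding box is flush with the corner).

B is a spool: two coaxial disc flanges of radius 84 mm and thickness 23 mm, joined by a core cylinder of radius 33 mm and height 232 mm. The lower flange rests on z = 0 and the three cylinders share a vertical axis.

The spool is on top of the stool.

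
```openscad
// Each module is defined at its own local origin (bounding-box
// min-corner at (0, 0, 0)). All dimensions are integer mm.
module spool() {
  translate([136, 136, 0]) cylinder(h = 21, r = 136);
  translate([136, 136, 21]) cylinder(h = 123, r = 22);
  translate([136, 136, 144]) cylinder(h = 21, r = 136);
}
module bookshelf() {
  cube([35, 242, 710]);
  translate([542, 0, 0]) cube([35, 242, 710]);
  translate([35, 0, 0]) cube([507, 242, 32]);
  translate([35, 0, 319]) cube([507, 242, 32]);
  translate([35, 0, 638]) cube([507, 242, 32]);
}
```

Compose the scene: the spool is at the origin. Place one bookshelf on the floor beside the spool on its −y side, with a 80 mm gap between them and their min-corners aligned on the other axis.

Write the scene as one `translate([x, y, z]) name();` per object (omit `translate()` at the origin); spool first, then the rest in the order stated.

spool();
translate([0, -322, 0]) bookshelf();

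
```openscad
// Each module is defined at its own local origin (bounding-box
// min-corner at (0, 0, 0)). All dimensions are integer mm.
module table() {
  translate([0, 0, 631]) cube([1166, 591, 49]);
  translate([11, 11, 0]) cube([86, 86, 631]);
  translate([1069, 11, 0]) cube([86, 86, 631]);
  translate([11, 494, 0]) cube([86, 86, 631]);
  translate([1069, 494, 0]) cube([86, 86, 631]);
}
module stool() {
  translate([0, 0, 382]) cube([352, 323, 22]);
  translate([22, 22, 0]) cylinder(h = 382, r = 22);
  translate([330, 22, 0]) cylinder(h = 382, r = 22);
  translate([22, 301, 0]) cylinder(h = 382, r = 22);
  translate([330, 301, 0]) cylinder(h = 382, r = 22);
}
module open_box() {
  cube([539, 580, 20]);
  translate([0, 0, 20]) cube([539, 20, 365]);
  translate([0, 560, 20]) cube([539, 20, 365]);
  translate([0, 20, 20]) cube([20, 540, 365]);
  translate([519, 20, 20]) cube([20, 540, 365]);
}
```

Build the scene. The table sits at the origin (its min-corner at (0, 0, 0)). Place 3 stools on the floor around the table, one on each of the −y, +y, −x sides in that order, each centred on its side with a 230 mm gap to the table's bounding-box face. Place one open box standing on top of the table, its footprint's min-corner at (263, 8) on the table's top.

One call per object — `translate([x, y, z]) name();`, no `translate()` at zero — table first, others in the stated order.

table();
translate([407, -553, 0]) stool();
translate([407, 821, 0]) stool();
translate([-582, 134, 0]) stool();
translate([263, 8, 680]) open_box();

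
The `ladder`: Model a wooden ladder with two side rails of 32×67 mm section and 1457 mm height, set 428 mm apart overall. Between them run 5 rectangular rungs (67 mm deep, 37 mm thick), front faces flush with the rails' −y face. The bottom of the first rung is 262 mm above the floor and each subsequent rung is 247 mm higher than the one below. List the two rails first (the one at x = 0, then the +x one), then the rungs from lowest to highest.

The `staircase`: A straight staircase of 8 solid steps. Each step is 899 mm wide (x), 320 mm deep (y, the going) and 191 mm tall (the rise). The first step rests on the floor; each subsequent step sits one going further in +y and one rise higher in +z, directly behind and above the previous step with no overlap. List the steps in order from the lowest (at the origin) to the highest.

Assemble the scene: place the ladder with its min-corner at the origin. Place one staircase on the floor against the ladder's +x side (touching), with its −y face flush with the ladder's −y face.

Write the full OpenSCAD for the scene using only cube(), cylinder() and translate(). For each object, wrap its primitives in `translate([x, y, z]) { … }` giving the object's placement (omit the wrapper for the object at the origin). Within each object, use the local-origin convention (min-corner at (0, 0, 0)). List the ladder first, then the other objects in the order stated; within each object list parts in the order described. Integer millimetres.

cube([32, 67, 1457]);
translate([396, 0, 0]) cube([32, 67, 1457]);
translate([32, 0, 262]) cube([364, 67, 37]);
translate([32, 0, 509]) cube([364, 67, 37]);
translate([32, 0, 756]) cube([364, 67, 37]);
translate([32, 0, 1003]) cube([364, 67, 37]);
translate([32, 0, 1250]) cube([364, 67, 37]);
translate([428, 0, 0]) {
  cube([899, 320, 191]);
  translate([0, 320, 191]) cube([899, 320, 191]);
  translate([0, 640, 382]) cube([899, 320, 191]);
  translate([0, 960, 573]) cube([899, 320, 191]);
  translate([0, 1280, 764]) cube([899, 320, 191]);
  translate([0, 1600, 955]) cube([899, 320, 191]);
  translate([0, 1920, 1146]) cube([899, 320, 191]);
  translate([0, 2240, 1337]) cube([899, 320, 191]);
}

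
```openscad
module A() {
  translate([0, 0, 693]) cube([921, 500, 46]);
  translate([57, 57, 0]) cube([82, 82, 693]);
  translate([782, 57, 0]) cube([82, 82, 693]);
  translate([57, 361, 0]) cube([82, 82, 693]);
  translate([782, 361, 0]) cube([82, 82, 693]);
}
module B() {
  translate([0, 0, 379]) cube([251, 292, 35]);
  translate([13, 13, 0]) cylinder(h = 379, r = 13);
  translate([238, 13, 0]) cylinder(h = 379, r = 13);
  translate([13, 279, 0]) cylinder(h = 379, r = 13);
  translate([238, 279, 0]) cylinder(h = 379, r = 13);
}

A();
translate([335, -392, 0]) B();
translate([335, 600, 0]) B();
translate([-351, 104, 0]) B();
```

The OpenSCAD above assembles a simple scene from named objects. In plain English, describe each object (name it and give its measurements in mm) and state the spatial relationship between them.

A is a rectangular dining table. The top is 921×500×46 mm with its upper surface at z = 739 mm. It stands on four 82×82 mm square legs, each inset 57 mm from the nearest pair of top edges, running from the floor to the underside of the top.

B is a four-legged stool. The seat is 251×292 mm, 35 mm thick, top at z = 414 mm. It stands on four round legs, each 26 mm in diameter, from z = 0 to the seat underside, each leg's axis is inset half a diameter from the nearest pair of seat edges (so the leg's bounding box is flush with the corner).

Three stools sit around the table at the −y, +y, −x sides.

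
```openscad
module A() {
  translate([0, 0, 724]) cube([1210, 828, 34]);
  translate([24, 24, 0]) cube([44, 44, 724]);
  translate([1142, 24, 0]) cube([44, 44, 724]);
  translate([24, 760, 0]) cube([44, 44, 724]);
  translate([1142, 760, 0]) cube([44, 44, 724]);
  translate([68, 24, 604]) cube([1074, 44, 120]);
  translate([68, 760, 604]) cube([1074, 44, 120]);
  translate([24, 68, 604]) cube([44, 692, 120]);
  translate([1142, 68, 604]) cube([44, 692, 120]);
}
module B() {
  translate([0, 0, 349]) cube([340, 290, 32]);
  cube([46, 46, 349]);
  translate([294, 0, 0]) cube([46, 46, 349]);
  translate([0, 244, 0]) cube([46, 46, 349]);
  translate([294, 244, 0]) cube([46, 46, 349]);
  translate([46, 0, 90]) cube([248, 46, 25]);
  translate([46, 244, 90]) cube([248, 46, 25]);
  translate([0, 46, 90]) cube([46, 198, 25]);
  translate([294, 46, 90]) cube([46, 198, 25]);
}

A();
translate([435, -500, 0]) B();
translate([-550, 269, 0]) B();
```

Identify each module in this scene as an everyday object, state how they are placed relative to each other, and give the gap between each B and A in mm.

A is a table. B is a stool. Two stools sit around the table at the −y, −x sides. The gap between each stool and the table is 210 mm.

Each stool's nearest face is 210 mm from the table's bounding box.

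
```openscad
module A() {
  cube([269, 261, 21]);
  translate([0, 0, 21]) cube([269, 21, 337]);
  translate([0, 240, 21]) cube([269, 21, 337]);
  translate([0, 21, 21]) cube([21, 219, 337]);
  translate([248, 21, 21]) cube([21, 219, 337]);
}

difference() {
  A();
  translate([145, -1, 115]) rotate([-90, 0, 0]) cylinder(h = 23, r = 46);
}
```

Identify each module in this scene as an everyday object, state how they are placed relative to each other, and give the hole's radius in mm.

A is an open box. The open box has a circular hole through its front wall. The hole's radius is 46 mm.

The subtracted cylinder has r = 46 mm.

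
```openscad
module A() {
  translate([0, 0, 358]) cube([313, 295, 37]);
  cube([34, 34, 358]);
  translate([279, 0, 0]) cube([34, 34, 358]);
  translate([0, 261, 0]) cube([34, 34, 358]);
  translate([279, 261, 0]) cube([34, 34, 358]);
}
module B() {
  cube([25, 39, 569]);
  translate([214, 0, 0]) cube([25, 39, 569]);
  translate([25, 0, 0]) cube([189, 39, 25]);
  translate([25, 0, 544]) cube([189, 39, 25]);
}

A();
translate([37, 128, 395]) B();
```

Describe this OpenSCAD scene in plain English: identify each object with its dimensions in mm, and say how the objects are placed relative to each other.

A is a four-legged stool. The seat is 313×295 mm, 37 mm thick, top at z = 395 mm. It stands on four square legs, each 34×34 mm in cross-section, from z = 0 to the seat underside, each flush with a corner of the seat.

B is a picture frame with a 189×519 mm rectangular opening (x by z) and a uniform 25 mm border on every side. Frame depth is 39 mm along y. It is built from two vertical stiles running the full outside height and two horizontal rails spanning the gap between the stiles.

The picture frame is on top of the stool, centred.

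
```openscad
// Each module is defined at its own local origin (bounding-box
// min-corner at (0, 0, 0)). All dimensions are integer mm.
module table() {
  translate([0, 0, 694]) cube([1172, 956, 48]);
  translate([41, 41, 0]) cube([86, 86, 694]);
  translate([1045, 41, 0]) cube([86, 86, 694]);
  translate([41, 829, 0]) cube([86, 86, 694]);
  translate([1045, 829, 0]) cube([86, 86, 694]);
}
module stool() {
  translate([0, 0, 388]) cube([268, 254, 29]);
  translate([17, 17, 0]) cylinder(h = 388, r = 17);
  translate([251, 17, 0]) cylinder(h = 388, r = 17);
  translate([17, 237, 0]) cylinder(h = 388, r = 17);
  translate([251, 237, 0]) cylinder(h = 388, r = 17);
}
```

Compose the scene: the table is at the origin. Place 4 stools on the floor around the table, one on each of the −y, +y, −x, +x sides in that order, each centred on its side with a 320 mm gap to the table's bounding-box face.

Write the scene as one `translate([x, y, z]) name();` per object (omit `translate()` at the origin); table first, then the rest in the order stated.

table();
translate([452, -574, 0]) stool();
translate([452, 1276, 0]) stool();
translate([-588, 351, 0]) stool();
translate([1492, 351, 0]) stool();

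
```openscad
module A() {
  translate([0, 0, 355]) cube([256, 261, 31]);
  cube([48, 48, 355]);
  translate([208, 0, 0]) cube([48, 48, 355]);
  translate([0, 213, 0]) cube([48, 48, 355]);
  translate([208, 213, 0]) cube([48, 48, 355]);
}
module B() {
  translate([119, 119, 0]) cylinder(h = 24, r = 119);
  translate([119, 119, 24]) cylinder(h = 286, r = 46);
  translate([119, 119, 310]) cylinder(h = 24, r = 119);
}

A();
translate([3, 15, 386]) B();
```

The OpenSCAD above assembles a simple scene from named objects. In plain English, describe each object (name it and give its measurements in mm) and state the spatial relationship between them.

A is a simple wooden stool: a rectangular seat 256 mm (x) by 261 mm (y), 31 mm thick, top face at z = 386 mm, on four square legs, each 48×48 mm in cross-section. The legs rest on z = 0, each flush with a corner of the seat.

B is a spool: two coaxial disc flanges of radius 119 mm and thickness 24 mm, joined by a core cylinder of radius 46 mm and height 286 mm. The lower flange rests on z = 0 and the three cylinders share a vertical axis.

The spool is on top of the stool.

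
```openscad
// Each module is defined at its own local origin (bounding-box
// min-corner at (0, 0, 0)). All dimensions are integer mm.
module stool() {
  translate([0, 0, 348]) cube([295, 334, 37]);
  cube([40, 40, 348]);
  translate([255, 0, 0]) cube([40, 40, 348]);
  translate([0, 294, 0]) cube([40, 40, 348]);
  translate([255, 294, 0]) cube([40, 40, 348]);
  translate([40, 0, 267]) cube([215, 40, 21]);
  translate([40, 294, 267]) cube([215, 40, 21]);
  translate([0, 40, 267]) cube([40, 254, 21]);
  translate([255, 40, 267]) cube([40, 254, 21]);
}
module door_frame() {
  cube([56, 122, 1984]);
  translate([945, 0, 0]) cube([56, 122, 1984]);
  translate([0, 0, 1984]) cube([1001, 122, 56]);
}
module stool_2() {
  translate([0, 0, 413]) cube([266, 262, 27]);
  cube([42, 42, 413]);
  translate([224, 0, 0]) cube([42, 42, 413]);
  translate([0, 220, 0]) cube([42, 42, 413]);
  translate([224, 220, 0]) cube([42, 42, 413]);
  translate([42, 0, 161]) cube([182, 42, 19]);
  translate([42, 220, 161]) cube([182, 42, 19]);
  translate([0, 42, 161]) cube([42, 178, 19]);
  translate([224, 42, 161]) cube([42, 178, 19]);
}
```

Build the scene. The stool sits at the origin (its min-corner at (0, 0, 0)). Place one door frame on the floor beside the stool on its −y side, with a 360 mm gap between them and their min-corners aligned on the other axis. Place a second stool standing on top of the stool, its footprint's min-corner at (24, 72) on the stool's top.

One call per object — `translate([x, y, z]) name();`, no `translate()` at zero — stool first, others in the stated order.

stool();
translate([0, -482, 0]) door_frame();
translate([24, 72, 385]) stool_2();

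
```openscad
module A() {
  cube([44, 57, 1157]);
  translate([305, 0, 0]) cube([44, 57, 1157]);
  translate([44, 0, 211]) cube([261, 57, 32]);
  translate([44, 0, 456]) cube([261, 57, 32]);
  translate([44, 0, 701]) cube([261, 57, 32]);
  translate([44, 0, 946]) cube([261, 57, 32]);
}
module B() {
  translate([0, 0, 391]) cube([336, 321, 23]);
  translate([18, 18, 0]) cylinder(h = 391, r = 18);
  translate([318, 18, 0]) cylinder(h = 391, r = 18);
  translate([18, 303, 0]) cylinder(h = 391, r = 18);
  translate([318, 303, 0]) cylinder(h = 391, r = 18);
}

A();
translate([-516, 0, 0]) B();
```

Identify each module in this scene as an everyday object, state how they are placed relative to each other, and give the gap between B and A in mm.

The stool's nearest face is 180 mm from the ladder's −x face.

A is a ladder. B is a stool. The stool is on the floor beside the ladder on its −x side. The gap between the stool and the ladder is 180 mm.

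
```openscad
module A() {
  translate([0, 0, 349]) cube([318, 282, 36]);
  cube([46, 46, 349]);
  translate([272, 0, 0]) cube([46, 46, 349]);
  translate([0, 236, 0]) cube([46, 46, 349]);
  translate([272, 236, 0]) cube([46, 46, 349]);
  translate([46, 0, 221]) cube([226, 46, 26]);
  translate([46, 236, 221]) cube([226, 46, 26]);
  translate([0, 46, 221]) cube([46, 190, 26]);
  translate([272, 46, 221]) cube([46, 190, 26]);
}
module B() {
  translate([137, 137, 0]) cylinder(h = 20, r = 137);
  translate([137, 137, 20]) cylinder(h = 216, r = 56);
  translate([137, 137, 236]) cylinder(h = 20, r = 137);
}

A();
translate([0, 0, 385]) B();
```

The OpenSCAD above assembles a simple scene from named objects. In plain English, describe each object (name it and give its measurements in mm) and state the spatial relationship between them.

A is a simple wooden stool: a rectangular seat 318 mm (x) by 282 mm (y), 36 mm thick, top face at z = 385 mm, on four square legs, each 46×46 mm in cross-section. The legs rest on z = 0, each flush with a corner of the seat. Four stretchers, 46 mm wide and 26 mm tall, connect adjacent legs with their undersides at z = 221 mm, each running between the inner faces of the legs it joins and aligned with the legs' outer faces on the other axis.

B is a spool: two coaxial disc flanges of radius 137 mm and thickness 20 mm, joined by a core cylinder of radius 56 mm and height 216 mm. The lower flange rests on z = 0 and the three cylinders share a vertical axis.

The spool is on top of the stool.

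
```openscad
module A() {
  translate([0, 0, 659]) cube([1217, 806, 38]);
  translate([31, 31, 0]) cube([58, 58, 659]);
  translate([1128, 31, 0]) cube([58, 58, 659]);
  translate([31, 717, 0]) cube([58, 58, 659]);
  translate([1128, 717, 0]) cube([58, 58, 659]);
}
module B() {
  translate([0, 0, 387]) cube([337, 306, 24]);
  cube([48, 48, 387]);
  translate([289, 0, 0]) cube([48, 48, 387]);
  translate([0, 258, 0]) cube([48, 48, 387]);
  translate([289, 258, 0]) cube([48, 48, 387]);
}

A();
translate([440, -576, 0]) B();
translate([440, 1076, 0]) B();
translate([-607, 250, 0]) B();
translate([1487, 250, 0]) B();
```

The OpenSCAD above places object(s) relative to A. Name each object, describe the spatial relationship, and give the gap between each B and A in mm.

A is a table. B is a stool. Four stools sit around the table at the −y, +y, −x, +x sides. The gap between each stool and the table is 270 mm.

Each stool's nearest face is 270 mm from the table's bounding box.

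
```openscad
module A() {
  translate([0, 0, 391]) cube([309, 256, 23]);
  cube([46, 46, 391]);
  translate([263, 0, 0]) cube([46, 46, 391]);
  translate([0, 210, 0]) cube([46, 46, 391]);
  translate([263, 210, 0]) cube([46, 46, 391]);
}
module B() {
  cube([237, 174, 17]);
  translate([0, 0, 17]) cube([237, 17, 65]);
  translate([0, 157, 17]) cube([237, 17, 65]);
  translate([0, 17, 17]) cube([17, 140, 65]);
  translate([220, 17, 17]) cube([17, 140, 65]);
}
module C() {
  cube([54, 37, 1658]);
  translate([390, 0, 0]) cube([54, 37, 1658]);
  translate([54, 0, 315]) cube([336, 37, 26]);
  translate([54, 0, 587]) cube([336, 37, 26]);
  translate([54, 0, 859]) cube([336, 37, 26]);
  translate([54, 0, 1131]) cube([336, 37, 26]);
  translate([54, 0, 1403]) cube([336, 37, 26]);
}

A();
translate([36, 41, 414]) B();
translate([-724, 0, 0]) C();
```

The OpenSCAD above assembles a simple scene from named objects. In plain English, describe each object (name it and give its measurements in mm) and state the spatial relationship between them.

A is a simple wooden stool: a rectangular seat 309 mm (x) by 256 mm (y), 23 mm thick, top face at z = 414 mm, on four square legs, each 46×46 mm in cross-section. The legs rest on z = 0, each flush with a corner of the seat.

B is an open-topped rectangular box: outside dimensions 237×174×82 mm, with a uniform wall and base thickness of 17 mm. The base is a full 237×174 slab on the floor; four walls sit on top of the base. The front and back walls (the −y and +y sides) span the full width; the two side walls fit between them.

C is a straight ladder. Two 54×37 mm vertical rails, 1658 mm tall, stand 444 mm apart (outside-to-outside) with their front faces coplanar on the −y side. 5 rungs, each 37 mm deep and 26 mm tall, span between the inner faces of the rails, front faces flush with the rails. The lowest rung's underside is at z = 315 mm and rungs are spaced 272 mm apart (underside to underside).

The open box is on top of the stool, centred. The ladder is on the floor beside the stool on its −x side.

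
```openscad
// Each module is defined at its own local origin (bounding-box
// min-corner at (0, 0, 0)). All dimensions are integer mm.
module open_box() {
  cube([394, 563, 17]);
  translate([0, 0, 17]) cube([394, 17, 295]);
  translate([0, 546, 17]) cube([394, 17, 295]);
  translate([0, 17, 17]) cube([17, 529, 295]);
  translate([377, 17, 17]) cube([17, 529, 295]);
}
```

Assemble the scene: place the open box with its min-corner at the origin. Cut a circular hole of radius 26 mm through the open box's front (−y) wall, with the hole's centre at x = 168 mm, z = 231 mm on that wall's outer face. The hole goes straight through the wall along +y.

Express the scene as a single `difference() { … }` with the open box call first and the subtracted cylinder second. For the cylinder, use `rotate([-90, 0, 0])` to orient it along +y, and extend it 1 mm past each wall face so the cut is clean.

difference() {
  open_box();
  translate([168, -1, 231]) rotate([-90, 0, 0]) cylinder(h = 19, r = 26);
}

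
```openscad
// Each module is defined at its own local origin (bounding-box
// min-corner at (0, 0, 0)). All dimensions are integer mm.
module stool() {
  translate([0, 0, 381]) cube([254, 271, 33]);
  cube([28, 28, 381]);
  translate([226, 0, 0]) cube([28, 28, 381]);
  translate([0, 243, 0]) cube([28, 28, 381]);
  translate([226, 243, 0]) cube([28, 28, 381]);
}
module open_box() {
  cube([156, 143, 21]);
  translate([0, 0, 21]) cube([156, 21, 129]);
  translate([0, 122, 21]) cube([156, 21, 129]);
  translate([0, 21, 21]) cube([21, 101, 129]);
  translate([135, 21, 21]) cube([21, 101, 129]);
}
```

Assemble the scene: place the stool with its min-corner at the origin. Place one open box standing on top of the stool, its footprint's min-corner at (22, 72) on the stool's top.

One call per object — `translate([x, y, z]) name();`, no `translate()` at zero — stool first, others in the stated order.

stool();
translate([22, 72, 414]) open_box();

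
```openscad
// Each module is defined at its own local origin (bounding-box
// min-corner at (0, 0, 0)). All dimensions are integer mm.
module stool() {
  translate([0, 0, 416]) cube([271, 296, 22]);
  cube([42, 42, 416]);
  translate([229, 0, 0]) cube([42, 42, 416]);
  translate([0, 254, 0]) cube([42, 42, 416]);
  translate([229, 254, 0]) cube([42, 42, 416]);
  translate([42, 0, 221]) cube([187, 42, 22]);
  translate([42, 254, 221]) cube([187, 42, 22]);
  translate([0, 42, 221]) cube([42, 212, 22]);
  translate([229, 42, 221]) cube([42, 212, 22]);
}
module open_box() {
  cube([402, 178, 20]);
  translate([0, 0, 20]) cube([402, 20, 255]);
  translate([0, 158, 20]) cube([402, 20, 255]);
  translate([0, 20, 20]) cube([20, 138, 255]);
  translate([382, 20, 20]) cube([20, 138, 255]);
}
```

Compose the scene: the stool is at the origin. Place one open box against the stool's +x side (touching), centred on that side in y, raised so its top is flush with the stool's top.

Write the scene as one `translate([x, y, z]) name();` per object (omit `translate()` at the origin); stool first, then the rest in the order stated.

stool();
translate([271, 59, 163]) open_box();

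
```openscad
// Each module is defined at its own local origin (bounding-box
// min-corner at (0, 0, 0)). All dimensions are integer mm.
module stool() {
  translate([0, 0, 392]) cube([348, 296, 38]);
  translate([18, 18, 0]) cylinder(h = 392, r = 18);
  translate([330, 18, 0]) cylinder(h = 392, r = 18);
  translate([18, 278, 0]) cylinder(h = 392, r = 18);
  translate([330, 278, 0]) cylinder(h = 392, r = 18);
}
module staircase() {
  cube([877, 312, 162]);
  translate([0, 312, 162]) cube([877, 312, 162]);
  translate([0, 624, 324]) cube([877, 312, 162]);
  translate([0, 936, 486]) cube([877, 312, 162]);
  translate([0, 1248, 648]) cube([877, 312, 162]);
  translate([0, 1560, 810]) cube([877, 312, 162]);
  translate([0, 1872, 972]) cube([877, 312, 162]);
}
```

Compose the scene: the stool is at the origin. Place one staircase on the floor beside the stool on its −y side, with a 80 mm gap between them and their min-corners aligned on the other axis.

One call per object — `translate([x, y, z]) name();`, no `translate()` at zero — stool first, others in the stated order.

stool();
translate([0, -2264, 0]) staircase();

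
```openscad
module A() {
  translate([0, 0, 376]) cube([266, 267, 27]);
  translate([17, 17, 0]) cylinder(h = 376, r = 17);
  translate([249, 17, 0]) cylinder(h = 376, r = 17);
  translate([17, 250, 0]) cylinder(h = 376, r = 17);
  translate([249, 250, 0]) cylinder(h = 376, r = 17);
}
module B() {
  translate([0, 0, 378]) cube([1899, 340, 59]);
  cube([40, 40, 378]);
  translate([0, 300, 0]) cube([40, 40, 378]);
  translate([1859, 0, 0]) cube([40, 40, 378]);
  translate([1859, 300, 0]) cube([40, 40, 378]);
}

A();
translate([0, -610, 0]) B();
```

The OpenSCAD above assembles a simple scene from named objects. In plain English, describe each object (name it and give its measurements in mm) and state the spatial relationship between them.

A is a four-legged stool. The seat is 266×267 mm, 27 mm thick, top at z = 403 mm. It stands on four round legs, each 34 mm in diameter, from z = 0 to the seat underside, each leg's axis is inset half a diameter from the nearest pair of seat edges (so the leg's bounding box is flush with the corner).

B is a long wooden bench with a 1899 mm (x) × 340 mm (y) seat, 59 mm thick, its top surface 437 mm above the floor. Four 40 mm square legs at the seat corners, flush with the edges, run from z = 0 to the seat underside.

The bench is on the floor beside the stool on its −y side.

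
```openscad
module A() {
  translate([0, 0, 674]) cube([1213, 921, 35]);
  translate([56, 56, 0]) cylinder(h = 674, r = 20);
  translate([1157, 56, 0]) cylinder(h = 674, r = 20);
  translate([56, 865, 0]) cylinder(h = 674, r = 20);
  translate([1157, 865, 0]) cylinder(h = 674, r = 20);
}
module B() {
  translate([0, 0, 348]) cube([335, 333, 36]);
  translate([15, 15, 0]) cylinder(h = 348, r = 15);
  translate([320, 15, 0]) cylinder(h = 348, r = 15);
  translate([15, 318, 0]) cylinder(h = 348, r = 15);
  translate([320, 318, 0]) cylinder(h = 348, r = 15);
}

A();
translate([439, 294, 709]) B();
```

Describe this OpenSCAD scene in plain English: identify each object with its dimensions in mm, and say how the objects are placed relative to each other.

A is a rectangular dining table. The top is 1213×921×35 mm with its upper surface at z = 709 mm. It stands on four round legs of 40 mm diameter, each leg's bounding box inset 36 mm from the nearest pair of top edges, running from the floor to the underside of the top.

B is a simple wooden stool: a rectangular seat 335 mm (x) by 333 mm (y), 36 mm thick, top face at z = 384 mm, on four round legs, each 30 mm in diameter. The legs rest on z = 0, each leg's axis is inset half a diameter from the nearest pair of seat edges (so the leg's bounding box is flush with the corner).

The stool is on top of the table, centred.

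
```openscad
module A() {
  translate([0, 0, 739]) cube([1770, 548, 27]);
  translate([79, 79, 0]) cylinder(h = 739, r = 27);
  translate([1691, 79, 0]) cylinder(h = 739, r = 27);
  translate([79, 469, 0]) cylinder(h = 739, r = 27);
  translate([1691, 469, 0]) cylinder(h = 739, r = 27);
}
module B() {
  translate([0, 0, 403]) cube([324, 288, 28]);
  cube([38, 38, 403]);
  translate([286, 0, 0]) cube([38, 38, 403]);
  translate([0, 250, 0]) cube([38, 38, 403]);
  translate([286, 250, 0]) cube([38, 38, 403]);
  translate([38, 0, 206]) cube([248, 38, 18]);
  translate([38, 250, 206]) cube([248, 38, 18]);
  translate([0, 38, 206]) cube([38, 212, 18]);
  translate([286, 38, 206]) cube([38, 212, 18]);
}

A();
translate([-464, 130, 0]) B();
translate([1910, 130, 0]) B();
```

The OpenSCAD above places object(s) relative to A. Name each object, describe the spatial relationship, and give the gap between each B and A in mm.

A is a table. B is a stool. Two stools sit around the table at the −x, +x sides. The gap between each stool and the table is 140 mm.

Each stool's nearest face is 140 mm from the table's bounding box.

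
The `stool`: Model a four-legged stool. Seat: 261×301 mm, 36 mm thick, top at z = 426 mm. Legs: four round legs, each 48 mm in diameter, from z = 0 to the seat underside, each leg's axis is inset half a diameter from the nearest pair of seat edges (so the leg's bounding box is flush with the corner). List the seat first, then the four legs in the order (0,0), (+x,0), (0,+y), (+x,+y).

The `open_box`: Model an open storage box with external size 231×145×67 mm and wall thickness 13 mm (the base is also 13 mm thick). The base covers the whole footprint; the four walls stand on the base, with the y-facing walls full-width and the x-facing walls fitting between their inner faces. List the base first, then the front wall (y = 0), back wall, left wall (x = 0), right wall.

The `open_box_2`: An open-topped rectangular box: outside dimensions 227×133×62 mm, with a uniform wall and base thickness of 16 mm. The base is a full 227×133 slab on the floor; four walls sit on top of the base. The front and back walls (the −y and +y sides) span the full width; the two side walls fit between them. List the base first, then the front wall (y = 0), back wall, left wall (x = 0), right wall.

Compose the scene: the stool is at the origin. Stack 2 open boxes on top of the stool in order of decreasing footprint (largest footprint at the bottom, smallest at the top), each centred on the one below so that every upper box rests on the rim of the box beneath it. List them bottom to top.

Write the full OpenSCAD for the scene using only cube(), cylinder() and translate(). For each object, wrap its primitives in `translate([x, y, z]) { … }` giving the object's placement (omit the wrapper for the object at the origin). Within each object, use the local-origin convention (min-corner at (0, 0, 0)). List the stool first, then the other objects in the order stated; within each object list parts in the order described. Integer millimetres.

translate([0, 0, 390]) cube([261, 301, 36]);
translate([24, 24, 0]) cylinder(h = 390, r = 24);
translate([237, 24, 0]) cylinder(h = 390, r = 24);
translate([24, 277, 0]) cylinder(h = 390, r = 24);
translate([237, 277, 0]) cylinder(h = 390, r = 24);
translate([15, 78, 426]) {
  cube([231, 145, 13]);
  translate([0, 0, 13]) cube([231, 13, 54]);
  translate([0, 132, 13]) cube([231, 13, 54]);
  translate([0, 13, 13]) cube([13, 119, 54]);
  translate([218, 13, 13]) cube([13, 119, 54]);
}
translate([17, 84, 493]) {
  cube([227, 133, 16]);
  translate([0, 0, 16]) cube([227, 16, 46]);
  translate([0, 117, 16]) cube([227, 16, 46]);
  translate([0, 16, 16]) cube([16, 101, 46]);
  translate([211, 16, 16]) cube([16, 101, 46]);
}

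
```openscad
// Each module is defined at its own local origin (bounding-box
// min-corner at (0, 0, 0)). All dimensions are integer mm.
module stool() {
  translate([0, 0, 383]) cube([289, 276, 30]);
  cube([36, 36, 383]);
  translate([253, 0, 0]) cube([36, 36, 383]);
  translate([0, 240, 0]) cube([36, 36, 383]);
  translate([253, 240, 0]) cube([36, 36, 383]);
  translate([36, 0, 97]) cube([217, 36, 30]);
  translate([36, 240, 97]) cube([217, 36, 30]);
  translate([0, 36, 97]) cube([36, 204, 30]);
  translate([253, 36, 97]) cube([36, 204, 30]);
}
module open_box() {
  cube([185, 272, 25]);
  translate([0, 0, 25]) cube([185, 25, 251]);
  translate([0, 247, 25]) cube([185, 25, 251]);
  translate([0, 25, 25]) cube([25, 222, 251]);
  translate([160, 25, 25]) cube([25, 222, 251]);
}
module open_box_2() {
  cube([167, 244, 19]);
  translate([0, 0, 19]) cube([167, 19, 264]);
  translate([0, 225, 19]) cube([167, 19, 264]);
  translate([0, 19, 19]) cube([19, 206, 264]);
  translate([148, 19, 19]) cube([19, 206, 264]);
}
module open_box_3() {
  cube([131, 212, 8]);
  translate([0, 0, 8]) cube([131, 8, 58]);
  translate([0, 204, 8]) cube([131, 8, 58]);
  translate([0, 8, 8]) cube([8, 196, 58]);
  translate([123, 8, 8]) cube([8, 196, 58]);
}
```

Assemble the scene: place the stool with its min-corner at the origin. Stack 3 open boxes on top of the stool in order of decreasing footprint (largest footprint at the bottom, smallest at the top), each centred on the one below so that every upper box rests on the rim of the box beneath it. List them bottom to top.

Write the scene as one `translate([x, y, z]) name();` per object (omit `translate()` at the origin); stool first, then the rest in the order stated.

stool();
translate([52, 2, 413]) open_box();
translate([61, 16, 689]) open_box_2();
translate([79, 32, 972]) open_box_3();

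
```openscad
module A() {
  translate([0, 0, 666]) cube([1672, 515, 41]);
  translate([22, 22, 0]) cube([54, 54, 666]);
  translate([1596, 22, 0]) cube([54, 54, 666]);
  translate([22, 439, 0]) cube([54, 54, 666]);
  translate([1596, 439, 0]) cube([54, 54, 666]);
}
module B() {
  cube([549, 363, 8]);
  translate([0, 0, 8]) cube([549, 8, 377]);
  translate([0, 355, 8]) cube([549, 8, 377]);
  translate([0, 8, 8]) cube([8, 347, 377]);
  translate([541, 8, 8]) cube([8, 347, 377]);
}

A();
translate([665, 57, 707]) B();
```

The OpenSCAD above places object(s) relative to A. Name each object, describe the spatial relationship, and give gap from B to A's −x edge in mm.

The open box's min-x is at 665; the table's min-x is 0; gap = 665 mm.

A is a table. B is an open box. The open box is on top of the table. The gap from the open box to the table's −x edge is 665 mm.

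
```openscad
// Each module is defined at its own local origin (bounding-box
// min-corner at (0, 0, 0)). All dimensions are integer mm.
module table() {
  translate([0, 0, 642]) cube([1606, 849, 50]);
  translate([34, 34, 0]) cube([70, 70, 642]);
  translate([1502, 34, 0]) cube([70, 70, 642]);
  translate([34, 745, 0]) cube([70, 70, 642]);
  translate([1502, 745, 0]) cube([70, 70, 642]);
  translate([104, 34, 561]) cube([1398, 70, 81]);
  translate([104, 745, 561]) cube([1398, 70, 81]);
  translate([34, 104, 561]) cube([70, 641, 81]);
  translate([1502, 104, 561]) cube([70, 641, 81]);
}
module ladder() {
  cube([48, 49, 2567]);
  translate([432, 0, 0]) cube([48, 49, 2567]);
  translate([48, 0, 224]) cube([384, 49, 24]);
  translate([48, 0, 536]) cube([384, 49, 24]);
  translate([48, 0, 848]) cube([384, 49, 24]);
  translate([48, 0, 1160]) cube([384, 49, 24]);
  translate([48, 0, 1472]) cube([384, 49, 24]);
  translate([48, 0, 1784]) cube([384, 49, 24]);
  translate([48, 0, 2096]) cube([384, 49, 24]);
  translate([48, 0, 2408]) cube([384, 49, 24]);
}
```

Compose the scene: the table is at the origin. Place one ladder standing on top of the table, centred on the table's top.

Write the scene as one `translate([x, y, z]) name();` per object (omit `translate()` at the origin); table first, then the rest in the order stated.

table();
translate([563, 400, 692]) ladder();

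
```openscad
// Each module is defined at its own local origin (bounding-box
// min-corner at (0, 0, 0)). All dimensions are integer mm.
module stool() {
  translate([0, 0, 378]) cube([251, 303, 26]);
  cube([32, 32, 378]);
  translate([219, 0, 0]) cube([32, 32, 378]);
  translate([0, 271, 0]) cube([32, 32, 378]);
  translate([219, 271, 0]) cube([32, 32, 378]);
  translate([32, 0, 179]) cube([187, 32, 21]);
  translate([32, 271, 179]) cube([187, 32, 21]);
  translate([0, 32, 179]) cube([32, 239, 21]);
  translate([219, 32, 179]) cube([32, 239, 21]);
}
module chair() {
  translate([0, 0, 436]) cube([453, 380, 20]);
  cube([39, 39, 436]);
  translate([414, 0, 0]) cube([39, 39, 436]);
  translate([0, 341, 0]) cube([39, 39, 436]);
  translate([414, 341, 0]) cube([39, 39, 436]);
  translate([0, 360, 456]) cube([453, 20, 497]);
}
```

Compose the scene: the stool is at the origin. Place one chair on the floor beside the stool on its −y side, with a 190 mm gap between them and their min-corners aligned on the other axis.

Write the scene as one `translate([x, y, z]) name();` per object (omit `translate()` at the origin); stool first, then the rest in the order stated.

stool();
translate([0, -570, 0]) chair();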